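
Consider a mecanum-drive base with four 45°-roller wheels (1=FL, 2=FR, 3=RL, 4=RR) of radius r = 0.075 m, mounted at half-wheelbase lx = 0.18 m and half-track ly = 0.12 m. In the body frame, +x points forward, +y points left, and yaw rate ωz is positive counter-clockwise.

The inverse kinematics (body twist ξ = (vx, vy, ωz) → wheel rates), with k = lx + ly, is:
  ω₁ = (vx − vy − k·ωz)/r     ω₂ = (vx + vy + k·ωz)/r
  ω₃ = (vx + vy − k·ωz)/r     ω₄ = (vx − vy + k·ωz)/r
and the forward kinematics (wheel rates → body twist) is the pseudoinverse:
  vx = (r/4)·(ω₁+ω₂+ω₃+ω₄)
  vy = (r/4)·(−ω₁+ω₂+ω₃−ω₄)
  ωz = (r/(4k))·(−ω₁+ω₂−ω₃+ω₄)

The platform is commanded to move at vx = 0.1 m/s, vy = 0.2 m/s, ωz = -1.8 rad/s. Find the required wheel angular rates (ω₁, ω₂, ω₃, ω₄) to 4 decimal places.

k = lx + ly = 0.18 + 0.12 = 0.3000;  k·ωz = 0.3000·-1.8 = -0.5400
ω₁ (FL) = (vx − vy − k·ωz)/r = 0.4400/0.075 = 5.8667
ω₂ (FR) = (vx + vy + k·ωz)/r = -0.2400/0.075 = -3.2000
ω₃ (RL) = (vx + vy − k·ωz)/r = 0.8400/0.075 = 11.2000
ω₄ (RR) = (vx − vy + k·ωz)/r = -0.6400/0.075 = -8.5333

(5.8667, -3.2000, 11.2000, -8.5333)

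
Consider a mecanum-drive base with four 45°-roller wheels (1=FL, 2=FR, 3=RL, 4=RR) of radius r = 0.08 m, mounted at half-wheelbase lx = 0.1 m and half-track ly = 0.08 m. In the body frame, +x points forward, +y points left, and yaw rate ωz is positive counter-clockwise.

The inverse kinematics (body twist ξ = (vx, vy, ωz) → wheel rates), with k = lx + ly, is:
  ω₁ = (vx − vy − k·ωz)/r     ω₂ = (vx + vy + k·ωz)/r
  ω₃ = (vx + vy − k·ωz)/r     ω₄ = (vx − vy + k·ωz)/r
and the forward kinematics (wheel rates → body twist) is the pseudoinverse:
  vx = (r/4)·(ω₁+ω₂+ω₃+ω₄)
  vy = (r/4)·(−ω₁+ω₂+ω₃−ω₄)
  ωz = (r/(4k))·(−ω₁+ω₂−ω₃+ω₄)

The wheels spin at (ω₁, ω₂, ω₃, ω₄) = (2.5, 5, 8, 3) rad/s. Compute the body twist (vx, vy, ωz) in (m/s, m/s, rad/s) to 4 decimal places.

(0.3700, 0.1500, -0.2778)

k = lx + ly = 0.1 + 0.08 = 0.1800
ω₁+ω₂+ω₃+ω₄ = 18.5000  →  vx = (0.08/4)·18.5000 = 0.3700
−ω₁+ω₂+ω₃−ω₄ = 7.5000  →  vy = (0.08/4)·7.5000 = 0.1500
−ω₁+ω₂−ω₃+ω₄ = -2.5000  →  ωz = (0.08/0.7200)·-2.5000 = -0.2778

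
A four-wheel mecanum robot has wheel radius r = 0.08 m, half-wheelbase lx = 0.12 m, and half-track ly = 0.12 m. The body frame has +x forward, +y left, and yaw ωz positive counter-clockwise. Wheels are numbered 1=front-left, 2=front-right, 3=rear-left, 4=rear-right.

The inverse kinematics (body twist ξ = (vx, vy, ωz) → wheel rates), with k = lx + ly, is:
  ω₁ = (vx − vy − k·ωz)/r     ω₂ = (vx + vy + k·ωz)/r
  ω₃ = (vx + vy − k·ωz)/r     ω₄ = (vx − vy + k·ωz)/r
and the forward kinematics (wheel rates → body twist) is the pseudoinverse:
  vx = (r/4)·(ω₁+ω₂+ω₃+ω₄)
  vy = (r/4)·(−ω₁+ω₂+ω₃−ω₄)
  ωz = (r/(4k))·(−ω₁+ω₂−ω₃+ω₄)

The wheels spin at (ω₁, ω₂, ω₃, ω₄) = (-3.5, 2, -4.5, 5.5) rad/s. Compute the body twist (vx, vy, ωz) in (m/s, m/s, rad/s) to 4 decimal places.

(-0.0100, -0.0900, 1.2917)

k = lx + ly = 0.12 + 0.12 = 0.2400
ω₁+ω₂+ω₃+ω₄ = -0.5000  →  vx = (0.08/4)·-0.5000 = -0.0100
−ω₁+ω₂+ω₃−ω₄ = -4.5000  →  vy = (0.08/4)·-4.5000 = -0.0900
−ω₁+ω₂−ω₃+ω₄ = 15.5000  →  ωz = (0.08/0.9600)·15.5000 = 1.2917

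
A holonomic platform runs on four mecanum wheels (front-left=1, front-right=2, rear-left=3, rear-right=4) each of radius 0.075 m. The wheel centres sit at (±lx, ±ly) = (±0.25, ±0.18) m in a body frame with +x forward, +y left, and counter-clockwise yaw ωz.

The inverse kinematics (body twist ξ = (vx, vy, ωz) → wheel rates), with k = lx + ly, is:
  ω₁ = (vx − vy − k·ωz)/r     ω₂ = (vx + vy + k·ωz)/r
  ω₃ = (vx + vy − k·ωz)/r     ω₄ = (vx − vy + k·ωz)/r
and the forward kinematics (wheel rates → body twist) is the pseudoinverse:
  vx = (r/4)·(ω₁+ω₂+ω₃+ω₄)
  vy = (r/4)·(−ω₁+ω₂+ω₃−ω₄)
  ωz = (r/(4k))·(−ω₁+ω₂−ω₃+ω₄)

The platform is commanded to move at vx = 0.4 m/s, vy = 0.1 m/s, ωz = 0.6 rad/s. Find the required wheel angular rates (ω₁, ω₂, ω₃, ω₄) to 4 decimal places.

(0.5600, 10.1067, 3.2267, 7.4400)

k = lx + ly = 0.25 + 0.18 = 0.4300;  k·ωz = 0.4300·0.6 = 0.2580
ω₁ (FL) = (vx − vy − k·ωz)/r = 0.0420/0.075 = 0.5600
ω₂ (FR) = (vx + vy + k·ωz)/r = 0.7580/0.075 = 10.1067
ω₃ (RL) = (vx + vy − k·ωz)/r = 0.2420/0.075 = 3.2267
ω₄ (RR) = (vx − vy + k·ωz)/r = 0.5580/0.075 = 7.4400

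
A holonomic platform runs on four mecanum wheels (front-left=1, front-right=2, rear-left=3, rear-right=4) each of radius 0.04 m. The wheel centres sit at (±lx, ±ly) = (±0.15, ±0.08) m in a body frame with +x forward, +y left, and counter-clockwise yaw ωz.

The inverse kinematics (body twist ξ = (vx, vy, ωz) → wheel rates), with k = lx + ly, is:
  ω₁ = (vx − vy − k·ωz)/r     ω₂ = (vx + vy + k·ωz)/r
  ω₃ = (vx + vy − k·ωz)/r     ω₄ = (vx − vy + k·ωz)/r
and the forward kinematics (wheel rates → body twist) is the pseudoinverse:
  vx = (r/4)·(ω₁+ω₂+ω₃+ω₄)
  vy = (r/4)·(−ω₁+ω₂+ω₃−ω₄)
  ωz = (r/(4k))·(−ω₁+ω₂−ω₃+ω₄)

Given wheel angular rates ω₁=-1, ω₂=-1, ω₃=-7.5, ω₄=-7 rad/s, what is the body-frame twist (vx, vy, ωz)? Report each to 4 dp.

(-0.1650, -0.0050, 0.0217)

k = lx + ly = 0.15 + 0.08 = 0.2300
ω₁+ω₂+ω₃+ω₄ = -16.5000  →  vx = (0.04/4)·-16.5000 = -0.1650
−ω₁+ω₂+ω₃−ω₄ = -0.5000  →  vy = (0.04/4)·-0.5000 = -0.0050
−ω₁+ω₂−ω₃+ω₄ = 0.5000  →  ωz = (0.04/0.9200)·0.5000 = 0.0217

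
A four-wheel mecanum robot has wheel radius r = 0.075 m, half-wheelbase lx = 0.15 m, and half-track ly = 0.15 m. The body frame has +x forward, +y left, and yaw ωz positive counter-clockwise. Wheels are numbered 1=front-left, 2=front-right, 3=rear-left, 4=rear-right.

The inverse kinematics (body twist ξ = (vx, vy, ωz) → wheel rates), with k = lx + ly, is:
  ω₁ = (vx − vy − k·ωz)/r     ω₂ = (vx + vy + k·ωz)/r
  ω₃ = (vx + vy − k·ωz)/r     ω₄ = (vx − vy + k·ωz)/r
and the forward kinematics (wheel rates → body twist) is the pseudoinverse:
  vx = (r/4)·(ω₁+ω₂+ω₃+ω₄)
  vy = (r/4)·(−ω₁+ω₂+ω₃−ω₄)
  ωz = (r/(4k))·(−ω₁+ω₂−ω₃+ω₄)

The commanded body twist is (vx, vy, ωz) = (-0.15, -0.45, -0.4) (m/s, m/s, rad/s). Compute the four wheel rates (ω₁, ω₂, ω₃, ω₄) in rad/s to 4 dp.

k = lx + ly = 0.15 + 0.15 = 0.3000;  k·ωz = 0.3000·-0.4 = -0.1200
ω₁ (FL) = (vx − vy − k·ωz)/r = 0.4200/0.075 = 5.6000
ω₂ (FR) = (vx + vy + k·ωz)/r = -0.7200/0.075 = -9.6000
ω₃ (RL) = (vx + vy − k·ωz)/r = -0.4800/0.075 = -6.4000
ω₄ (RR) = (vx − vy + k·ωz)/r = 0.1800/0.075 = 2.4000

(5.6000, -9.6000, -6.4000, 2.4000)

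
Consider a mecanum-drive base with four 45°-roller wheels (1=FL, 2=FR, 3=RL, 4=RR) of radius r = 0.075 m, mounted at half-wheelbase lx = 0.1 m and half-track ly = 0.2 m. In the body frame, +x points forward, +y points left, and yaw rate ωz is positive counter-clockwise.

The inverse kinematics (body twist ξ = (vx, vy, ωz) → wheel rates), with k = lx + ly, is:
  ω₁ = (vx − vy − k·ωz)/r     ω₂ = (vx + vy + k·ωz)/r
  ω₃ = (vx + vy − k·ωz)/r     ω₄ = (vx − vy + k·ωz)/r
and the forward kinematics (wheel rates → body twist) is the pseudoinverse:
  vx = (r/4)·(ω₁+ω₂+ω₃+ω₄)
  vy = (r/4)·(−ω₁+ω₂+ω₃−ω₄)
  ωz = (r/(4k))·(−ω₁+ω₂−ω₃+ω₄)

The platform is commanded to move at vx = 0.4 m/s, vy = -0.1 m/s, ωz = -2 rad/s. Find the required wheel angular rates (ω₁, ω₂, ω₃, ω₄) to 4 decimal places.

(14.6667, -4.0000, 12.0000, -1.3333)

k = lx + ly = 0.1 + 0.2 = 0.3000;  k·ωz = 0.3000·-2 = -0.6000
ω₁ (FL) = (vx − vy − k·ωz)/r = 1.1000/0.075 = 14.6667
ω₂ (FR) = (vx + vy + k·ωz)/r = -0.3000/0.075 = -4.0000
ω₃ (RL) = (vx + vy − k·ωz)/r = 0.9000/0.075 = 12.0000
ω₄ (RR) = (vx − vy + k·ωz)/r = -0.1000/0.075 = -1.3333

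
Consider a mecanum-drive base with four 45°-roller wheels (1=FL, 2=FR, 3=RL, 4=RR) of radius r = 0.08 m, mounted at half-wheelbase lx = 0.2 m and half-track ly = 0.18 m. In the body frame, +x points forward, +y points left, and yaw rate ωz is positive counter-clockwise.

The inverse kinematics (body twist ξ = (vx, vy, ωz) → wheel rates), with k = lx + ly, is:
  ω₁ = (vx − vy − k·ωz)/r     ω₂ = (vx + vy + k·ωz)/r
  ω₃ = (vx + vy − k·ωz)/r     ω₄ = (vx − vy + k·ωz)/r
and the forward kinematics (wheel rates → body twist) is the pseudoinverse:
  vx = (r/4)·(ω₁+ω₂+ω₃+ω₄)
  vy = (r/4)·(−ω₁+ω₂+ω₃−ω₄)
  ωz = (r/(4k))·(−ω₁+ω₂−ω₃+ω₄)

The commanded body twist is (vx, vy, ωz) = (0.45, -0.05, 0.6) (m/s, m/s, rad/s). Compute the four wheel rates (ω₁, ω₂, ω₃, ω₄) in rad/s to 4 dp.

k = lx + ly = 0.2 + 0.18 = 0.3800;  k·ωz = 0.3800·0.6 = 0.2280
ω₁ (FL) = (vx − vy − k·ωz)/r = 0.2720/0.08 = 3.4000
ω₂ (FR) = (vx + vy + k·ωz)/r = 0.6280/0.08 = 7.8500
ω₃ (RL) = (vx + vy − k·ωz)/r = 0.1720/0.08 = 2.1500
ω₄ (RR) = (vx − vy + k·ωz)/r = 0.7280/0.08 = 9.1000

(3.4000, 7.8500, 2.1500, 9.1000)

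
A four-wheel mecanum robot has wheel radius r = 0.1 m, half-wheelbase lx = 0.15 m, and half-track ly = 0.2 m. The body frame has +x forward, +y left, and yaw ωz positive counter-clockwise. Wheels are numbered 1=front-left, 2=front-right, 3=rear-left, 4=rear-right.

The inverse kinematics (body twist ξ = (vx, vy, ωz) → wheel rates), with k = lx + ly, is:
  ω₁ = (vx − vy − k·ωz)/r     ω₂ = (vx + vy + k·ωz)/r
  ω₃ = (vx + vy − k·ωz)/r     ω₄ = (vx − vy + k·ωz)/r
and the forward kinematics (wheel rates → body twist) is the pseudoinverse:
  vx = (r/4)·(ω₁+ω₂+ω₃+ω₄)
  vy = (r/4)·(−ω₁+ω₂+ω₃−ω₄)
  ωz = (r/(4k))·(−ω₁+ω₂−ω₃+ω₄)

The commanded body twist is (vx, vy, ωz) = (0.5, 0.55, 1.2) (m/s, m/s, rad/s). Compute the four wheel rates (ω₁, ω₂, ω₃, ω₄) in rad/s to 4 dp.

k = lx + ly = 0.15 + 0.2 = 0.3500;  k·ωz = 0.3500·1.2 = 0.4200
ω₁ (FL) = (vx − vy − k·ωz)/r = -0.4700/0.1 = -4.7000
ω₂ (FR) = (vx + vy + k·ωz)/r = 1.4700/0.1 = 14.7000
ω₃ (RL) = (vx + vy − k·ωz)/r = 0.6300/0.1 = 6.3000
ω₄ (RR) = (vx − vy + k·ωz)/r = 0.3700/0.1 = 3.7000

(-4.7000, 14.7000, 6.3000, 3.7000)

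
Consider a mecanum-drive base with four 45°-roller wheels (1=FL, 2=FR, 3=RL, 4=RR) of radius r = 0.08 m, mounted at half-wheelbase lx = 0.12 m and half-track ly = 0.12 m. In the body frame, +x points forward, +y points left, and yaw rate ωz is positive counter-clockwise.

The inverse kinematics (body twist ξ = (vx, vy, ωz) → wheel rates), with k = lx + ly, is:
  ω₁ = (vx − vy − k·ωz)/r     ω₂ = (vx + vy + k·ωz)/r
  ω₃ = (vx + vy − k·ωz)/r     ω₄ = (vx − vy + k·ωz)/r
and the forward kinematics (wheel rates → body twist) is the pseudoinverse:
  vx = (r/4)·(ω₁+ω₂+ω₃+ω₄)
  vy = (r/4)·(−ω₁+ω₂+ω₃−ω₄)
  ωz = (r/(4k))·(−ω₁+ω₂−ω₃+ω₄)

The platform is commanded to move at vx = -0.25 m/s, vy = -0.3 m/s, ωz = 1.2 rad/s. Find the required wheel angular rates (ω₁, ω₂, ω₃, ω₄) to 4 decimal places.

k = lx + ly = 0.12 + 0.12 = 0.2400;  k·ωz = 0.2400·1.2 = 0.2880
ω₁ (FL) = (vx − vy − k·ωz)/r = -0.2380/0.08 = -2.9750
ω₂ (FR) = (vx + vy + k·ωz)/r = -0.2620/0.08 = -3.2750
ω₃ (RL) = (vx + vy − k·ωz)/r = -0.8380/0.08 = -10.4750
ω₄ (RR) = (vx − vy + k·ωz)/r = 0.3380/0.08 = 4.2250

(-2.9750, -3.2750, -10.4750, 4.2250)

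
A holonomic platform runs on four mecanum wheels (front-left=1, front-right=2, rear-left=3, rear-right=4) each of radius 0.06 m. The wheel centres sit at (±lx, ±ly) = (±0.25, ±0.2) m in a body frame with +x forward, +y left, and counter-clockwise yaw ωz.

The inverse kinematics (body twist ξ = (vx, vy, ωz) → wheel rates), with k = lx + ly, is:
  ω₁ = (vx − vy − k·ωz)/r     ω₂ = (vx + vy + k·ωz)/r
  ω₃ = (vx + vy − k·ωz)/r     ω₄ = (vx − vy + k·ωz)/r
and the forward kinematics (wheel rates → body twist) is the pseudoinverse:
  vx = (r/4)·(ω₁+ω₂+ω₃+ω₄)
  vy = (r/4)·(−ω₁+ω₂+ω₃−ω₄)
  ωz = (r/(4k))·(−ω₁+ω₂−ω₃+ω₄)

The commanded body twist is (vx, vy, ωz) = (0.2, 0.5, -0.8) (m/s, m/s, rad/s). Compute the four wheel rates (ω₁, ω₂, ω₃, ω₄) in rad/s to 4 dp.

k = lx + ly = 0.25 + 0.2 = 0.4500;  k·ωz = 0.4500·-0.8 = -0.3600
ω₁ (FL) = (vx − vy − k·ωz)/r = 0.0600/0.06 = 1.0000
ω₂ (FR) = (vx + vy + k·ωz)/r = 0.3400/0.06 = 5.6667
ω₃ (RL) = (vx + vy − k·ωz)/r = 1.0600/0.06 = 17.6667
ω₄ (RR) = (vx − vy + k·ωz)/r = -0.6600/0.06 = -11.0000

(1.0000, 5.6667, 17.6667, -11.0000)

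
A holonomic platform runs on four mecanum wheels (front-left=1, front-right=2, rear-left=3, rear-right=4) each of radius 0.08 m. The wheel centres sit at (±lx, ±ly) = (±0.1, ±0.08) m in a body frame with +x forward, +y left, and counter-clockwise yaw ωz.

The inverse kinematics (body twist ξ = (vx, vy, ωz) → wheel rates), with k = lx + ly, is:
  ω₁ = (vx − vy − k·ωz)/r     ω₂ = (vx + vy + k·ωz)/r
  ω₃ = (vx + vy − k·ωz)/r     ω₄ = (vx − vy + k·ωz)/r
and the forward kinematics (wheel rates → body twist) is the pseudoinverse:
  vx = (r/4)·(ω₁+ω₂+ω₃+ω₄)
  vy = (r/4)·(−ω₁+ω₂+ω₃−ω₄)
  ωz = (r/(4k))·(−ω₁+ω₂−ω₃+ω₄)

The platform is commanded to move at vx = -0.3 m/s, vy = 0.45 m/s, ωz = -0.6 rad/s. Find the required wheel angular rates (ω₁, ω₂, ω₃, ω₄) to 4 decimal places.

(-8.0250, 0.5250, 3.2250, -10.7250)

k = lx + ly = 0.1 + 0.08 = 0.1800;  k·ωz = 0.1800·-0.6 = -0.1080
ω₁ (FL) = (vx − vy − k·ωz)/r = -0.6420/0.08 = -8.0250
ω₂ (FR) = (vx + vy + k·ωz)/r = 0.0420/0.08 = 0.5250
ω₃ (RL) = (vx + vy − k·ωz)/r = 0.2580/0.08 = 3.2250
ω₄ (RR) = (vx − vy + k·ωz)/r = -0.8580/0.08 = -10.7250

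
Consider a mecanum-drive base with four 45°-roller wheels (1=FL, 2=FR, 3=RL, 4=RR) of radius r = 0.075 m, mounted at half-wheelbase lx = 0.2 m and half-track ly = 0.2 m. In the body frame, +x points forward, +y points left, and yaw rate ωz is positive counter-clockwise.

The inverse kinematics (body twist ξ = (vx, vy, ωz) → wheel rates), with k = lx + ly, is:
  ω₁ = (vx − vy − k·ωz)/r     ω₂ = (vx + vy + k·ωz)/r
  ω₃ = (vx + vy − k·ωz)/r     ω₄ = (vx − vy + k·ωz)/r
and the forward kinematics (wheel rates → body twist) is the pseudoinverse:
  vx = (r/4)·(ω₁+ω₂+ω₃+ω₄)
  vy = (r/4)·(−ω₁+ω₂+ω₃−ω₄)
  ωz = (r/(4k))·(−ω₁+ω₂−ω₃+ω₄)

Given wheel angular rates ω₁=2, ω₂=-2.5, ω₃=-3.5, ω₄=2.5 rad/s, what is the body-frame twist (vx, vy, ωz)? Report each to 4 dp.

k = lx + ly = 0.2 + 0.2 = 0.4000
ω₁+ω₂+ω₃+ω₄ = -1.5000  →  vx = (0.075/4)·-1.5000 = -0.0281
−ω₁+ω₂+ω₃−ω₄ = -10.5000  →  vy = (0.075/4)·-10.5000 = -0.1969
−ω₁+ω₂−ω₃+ω₄ = 1.5000  →  ωz = (0.075/1.6000)·1.5000 = 0.0703

(-0.0281, -0.1969, 0.0703)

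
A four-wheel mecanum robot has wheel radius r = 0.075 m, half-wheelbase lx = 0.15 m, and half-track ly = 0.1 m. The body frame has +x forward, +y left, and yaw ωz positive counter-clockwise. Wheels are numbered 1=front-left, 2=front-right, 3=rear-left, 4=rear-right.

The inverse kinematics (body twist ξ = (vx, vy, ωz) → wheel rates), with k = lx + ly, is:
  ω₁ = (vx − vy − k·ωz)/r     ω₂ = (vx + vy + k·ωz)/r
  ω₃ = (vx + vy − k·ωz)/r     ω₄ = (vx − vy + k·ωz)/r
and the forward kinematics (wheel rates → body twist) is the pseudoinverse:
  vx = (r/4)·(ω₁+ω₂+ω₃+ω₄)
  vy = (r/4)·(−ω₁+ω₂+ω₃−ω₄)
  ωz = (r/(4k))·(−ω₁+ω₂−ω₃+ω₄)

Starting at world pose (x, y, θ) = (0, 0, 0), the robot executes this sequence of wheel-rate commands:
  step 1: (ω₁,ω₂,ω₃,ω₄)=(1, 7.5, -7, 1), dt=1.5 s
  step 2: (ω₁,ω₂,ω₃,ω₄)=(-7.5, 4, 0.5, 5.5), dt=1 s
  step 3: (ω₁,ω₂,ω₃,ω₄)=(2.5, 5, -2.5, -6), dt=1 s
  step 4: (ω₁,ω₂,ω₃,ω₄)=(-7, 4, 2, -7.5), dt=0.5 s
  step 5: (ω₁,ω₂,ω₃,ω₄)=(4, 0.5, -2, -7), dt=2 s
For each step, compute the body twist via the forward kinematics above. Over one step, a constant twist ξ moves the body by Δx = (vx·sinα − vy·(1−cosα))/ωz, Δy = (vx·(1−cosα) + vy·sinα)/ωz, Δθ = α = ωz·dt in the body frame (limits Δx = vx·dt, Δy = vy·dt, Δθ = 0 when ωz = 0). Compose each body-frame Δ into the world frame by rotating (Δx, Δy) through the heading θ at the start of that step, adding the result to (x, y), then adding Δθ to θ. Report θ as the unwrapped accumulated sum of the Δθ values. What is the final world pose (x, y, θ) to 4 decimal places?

step 1: ξ=(vx,vy,ωz)=(0.0469, -0.0281, 1.0875), dt=1.5 → body Δ=(0.0704, 0.0199, 1.6312) → world pose (0.0704, 0.0199, 1.6312)
step 2: ξ=(vx,vy,ωz)=(0.0469, 0.1219, 1.2375), dt=1.0 → body Δ=(-0.0305, 0.1186, 1.2375) → world pose (-0.0460, -0.0177, 2.8687)
step 3: ξ=(vx,vy,ωz)=(-0.0187, 0.1125, -0.0750), dt=1.0 → body Δ=(-0.0145, 0.1131, -0.0750) → world pose (-0.0625, -0.1305, 2.7938)
step 4: ξ=(vx,vy,ωz)=(-0.1594, 0.3844, 0.1125), dt=0.5 → body Δ=(-0.0850, 0.1898, 0.0563) → world pose (-0.0473, -0.3380, 2.8500)
step 5: ξ=(vx,vy,ωz)=(-0.0844, 0.0281, -0.6375), dt=2.0 → body Δ=(-0.0953, 0.1360, -1.2750) → world pose (0.0049, -0.4956, 1.5750)

(0.0049, -0.4956, 1.5750)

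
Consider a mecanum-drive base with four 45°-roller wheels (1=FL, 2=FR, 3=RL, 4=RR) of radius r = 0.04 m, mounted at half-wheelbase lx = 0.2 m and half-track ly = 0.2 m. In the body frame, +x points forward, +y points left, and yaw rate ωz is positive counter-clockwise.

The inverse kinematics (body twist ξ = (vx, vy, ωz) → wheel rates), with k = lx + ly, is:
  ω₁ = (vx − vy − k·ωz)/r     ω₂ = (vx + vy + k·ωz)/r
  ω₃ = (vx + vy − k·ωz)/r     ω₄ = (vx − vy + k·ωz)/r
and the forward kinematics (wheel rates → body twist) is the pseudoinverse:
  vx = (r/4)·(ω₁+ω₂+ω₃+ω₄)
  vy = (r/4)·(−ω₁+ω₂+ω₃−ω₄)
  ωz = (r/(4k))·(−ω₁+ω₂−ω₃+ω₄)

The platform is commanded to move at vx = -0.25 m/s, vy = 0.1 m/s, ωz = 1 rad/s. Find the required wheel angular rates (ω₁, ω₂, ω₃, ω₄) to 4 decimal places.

k = lx + ly = 0.2 + 0.2 = 0.4000;  k·ωz = 0.4000·1 = 0.4000
ω₁ (FL) = (vx − vy − k·ωz)/r = -0.7500/0.04 = -18.7500
ω₂ (FR) = (vx + vy + k·ωz)/r = 0.2500/0.04 = 6.2500
ω₃ (RL) = (vx + vy − k·ωz)/r = -0.5500/0.04 = -13.7500
ω₄ (RR) = (vx − vy + k·ωz)/r = 0.0500/0.04 = 1.2500

(-18.7500, 6.2500, -13.7500, 1.2500)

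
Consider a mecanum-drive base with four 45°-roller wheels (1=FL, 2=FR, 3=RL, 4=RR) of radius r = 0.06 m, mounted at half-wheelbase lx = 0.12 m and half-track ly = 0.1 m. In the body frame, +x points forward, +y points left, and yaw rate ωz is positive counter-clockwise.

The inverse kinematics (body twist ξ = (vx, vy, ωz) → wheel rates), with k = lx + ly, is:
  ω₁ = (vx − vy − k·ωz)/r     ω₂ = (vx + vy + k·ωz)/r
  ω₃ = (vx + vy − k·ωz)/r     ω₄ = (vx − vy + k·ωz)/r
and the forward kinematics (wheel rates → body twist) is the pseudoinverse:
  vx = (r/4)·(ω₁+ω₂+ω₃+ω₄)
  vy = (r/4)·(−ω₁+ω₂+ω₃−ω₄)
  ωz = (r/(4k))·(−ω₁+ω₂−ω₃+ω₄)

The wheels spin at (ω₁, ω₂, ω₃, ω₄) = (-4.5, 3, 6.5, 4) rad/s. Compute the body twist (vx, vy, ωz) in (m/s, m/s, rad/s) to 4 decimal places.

k = lx + ly = 0.12 + 0.1 = 0.2200
ω₁+ω₂+ω₃+ω₄ = 9.0000  →  vx = (0.06/4)·9.0000 = 0.1350
−ω₁+ω₂+ω₃−ω₄ = 10.0000  →  vy = (0.06/4)·10.0000 = 0.1500
−ω₁+ω₂−ω₃+ω₄ = 5.0000  →  ωz = (0.06/0.8800)·5.0000 = 0.3409

(0.1350, 0.1500, 0.3409)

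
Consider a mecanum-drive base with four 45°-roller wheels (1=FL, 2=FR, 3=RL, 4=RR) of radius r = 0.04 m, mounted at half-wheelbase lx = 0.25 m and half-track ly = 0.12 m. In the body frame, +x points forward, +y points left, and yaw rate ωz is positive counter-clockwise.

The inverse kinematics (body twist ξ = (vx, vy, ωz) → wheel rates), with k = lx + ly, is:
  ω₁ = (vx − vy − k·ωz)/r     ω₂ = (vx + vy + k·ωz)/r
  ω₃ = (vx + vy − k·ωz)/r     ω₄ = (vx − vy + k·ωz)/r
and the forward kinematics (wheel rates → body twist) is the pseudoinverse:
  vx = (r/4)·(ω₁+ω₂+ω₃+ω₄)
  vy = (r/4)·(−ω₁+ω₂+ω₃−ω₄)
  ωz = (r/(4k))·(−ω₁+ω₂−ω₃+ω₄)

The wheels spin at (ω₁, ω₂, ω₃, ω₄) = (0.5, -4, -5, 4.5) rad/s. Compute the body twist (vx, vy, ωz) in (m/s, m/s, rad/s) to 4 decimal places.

(-0.0400, -0.1400, 0.1351)

k = lx + ly = 0.25 + 0.12 = 0.3700
ω₁+ω₂+ω₃+ω₄ = -4.0000  →  vx = (0.04/4)·-4.0000 = -0.0400
−ω₁+ω₂+ω₃−ω₄ = -14.0000  →  vy = (0.04/4)·-14.0000 = -0.1400
−ω₁+ω₂−ω₃+ω₄ = 5.0000  →  ωz = (0.04/1.4800)·5.0000 = 0.1351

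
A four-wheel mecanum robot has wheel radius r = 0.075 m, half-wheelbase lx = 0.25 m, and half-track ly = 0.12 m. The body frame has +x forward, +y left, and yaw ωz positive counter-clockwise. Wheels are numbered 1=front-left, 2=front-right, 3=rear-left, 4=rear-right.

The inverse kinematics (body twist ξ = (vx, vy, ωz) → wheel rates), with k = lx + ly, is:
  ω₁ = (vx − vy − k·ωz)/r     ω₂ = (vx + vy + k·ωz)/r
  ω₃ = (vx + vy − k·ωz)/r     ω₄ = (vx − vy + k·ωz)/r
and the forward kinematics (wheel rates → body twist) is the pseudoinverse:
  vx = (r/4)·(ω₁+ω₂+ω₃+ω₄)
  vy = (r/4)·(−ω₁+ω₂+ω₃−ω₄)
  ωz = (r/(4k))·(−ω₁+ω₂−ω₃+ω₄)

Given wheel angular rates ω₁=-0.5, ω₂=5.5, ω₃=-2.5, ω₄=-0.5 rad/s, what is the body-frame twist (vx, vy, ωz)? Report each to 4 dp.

(0.0375, 0.0750, 0.4054)

k = lx + ly = 0.25 + 0.12 = 0.3700
ω₁+ω₂+ω₃+ω₄ = 2.0000  →  vx = (0.075/4)·2.0000 = 0.0375
−ω₁+ω₂+ω₃−ω₄ = 4.0000  →  vy = (0.075/4)·4.0000 = 0.0750
−ω₁+ω₂−ω₃+ω₄ = 8.0000  →  ωz = (0.075/1.4800)·8.0000 = 0.4054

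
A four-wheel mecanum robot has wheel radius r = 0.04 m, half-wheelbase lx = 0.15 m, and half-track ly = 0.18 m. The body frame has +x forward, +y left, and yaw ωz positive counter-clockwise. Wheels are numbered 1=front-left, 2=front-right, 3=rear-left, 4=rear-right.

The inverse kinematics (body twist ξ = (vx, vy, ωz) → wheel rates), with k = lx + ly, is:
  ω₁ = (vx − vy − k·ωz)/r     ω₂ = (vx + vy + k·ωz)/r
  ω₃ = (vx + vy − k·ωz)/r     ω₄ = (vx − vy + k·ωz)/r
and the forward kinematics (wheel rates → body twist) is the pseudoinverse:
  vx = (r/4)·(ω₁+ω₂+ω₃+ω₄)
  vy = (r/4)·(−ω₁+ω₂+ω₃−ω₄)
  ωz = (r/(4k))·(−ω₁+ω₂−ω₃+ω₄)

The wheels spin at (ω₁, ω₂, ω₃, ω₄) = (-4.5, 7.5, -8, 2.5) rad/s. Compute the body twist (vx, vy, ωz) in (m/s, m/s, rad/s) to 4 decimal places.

k = lx + ly = 0.15 + 0.18 = 0.3300
ω₁+ω₂+ω₃+ω₄ = -2.5000  →  vx = (0.04/4)·-2.5000 = -0.0250
−ω₁+ω₂+ω₃−ω₄ = 1.5000  →  vy = (0.04/4)·1.5000 = 0.0150
−ω₁+ω₂−ω₃+ω₄ = 22.5000  →  ωz = (0.04/1.3200)·22.5000 = 0.6818

(-0.0250, 0.0150, 0.6818)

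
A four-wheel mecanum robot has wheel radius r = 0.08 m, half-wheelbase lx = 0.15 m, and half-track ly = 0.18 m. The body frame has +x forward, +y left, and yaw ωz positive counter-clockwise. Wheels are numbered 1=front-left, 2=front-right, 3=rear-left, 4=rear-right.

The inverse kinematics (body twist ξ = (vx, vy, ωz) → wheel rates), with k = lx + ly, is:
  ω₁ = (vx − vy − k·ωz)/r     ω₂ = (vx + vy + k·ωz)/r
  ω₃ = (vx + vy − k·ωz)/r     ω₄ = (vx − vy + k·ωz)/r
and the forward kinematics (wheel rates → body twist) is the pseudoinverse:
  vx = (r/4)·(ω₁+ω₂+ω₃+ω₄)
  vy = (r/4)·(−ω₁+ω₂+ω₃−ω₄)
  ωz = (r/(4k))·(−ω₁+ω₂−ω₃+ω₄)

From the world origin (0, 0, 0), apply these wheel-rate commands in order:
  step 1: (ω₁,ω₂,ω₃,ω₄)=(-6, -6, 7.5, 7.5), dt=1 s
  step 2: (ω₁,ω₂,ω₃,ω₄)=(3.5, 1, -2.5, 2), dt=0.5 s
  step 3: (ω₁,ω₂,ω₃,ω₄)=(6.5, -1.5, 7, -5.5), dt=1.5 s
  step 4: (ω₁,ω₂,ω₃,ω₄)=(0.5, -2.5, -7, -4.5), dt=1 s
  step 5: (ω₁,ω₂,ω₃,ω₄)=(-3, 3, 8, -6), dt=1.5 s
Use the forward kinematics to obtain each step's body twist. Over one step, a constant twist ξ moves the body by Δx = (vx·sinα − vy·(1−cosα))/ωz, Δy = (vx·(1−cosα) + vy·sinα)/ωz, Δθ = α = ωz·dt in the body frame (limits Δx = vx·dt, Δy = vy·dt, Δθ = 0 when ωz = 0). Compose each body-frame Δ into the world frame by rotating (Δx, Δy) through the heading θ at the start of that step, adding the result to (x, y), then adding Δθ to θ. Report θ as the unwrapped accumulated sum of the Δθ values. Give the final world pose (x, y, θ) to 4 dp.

(0.6998, -0.2252, -2.5606)

step 1: ξ=(vx,vy,ωz)=(0.0600, 0.0000, 0.0000), dt=1.0 → body Δ=(0.0600, 0.0000, 0.0000) → world pose (0.0600, 0.0000, 0.0000)
step 2: ξ=(vx,vy,ωz)=(0.0800, -0.1400, 0.1212), dt=0.5 → body Δ=(0.0421, -0.0687, 0.0606) → world pose (0.1021, -0.0687, 0.0606)
step 3: ξ=(vx,vy,ωz)=(0.1300, 0.0900, -1.2424), dt=1.5 → body Δ=(0.1935, -0.0655, -1.8636) → world pose (0.2992, -0.1224, -1.8030)
step 4: ξ=(vx,vy,ωz)=(-0.2700, -0.1100, -0.0303), dt=1.0 → body Δ=(-0.2716, -0.1059, -0.0303) → world pose (0.2587, 0.1663, -1.8333)
step 5: ξ=(vx,vy,ωz)=(0.0400, 0.4000, -0.4848), dt=1.5 → body Δ=(0.2636, 0.5276, -0.7273) → world pose (0.6998, -0.2252, -2.5606)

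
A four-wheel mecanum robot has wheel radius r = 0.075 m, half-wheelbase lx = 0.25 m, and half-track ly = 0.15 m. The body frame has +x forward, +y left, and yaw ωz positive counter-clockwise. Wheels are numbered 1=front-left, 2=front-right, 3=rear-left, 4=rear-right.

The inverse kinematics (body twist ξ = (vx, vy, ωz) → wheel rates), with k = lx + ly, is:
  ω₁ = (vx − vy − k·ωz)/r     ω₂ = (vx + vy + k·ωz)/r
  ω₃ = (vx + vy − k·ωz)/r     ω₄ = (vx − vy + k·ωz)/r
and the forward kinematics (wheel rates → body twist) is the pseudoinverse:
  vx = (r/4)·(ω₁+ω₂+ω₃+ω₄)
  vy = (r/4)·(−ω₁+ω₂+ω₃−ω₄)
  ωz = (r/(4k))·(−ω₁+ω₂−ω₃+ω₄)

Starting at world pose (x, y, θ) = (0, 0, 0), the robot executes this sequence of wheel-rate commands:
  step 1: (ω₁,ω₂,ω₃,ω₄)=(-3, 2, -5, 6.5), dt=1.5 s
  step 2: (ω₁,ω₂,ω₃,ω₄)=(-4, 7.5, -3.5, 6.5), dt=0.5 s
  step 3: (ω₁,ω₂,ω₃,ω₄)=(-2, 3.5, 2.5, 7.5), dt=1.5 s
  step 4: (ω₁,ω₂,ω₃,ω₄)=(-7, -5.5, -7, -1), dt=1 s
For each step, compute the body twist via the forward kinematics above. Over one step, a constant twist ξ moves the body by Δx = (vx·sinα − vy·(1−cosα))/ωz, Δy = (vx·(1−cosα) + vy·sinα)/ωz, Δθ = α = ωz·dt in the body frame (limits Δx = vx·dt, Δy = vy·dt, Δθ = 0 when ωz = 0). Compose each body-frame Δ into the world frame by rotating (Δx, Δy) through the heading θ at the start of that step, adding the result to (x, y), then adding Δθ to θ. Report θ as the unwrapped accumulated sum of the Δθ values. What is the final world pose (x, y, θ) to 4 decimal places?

step 1: ξ=(vx,vy,ωz)=(0.0094, -0.1219, 0.7734), dt=1.5 → body Δ=(0.1058, -0.1372, 1.1602) → world pose (0.1058, -0.1372, 1.1602)
step 2: ξ=(vx,vy,ωz)=(0.1219, 0.0281, 1.0078), dt=0.5 → body Δ=(0.0549, 0.0285, 0.5039) → world pose (0.1016, -0.0755, 1.6641)
step 3: ξ=(vx,vy,ωz)=(0.2156, 0.0094, 0.4922), dt=1.5 → body Δ=(0.2899, 0.1269, 0.7383) → world pose (-0.0518, 0.2014, 2.4023)
step 4: ξ=(vx,vy,ωz)=(-0.3844, -0.0844, 0.3516), dt=1.0 → body Δ=(-0.3618, -0.1495, 0.3516) → world pose (0.3164, 0.0681, 2.7539)

(0.3164, 0.0681, 2.7539)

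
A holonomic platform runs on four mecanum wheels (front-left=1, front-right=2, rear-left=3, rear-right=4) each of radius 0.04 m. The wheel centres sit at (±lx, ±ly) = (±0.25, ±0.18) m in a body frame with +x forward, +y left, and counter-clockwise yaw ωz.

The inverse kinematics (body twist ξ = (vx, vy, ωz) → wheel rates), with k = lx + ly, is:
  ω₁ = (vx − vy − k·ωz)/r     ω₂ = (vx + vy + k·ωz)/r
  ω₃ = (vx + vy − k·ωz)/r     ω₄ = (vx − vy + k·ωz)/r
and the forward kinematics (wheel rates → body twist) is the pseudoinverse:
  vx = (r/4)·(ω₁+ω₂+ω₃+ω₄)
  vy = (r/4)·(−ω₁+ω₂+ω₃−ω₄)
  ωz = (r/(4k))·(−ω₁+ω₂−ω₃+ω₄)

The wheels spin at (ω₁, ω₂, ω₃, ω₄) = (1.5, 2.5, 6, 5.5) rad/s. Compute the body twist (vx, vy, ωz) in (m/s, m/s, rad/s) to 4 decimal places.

(0.1550, 0.0150, 0.0116)

k = lx + ly = 0.25 + 0.18 = 0.4300
ω₁+ω₂+ω₃+ω₄ = 15.5000  →  vx = (0.04/4)·15.5000 = 0.1550
−ω₁+ω₂+ω₃−ω₄ = 1.5000  →  vy = (0.04/4)·1.5000 = 0.0150
−ω₁+ω₂−ω₃+ω₄ = 0.5000  →  ωz = (0.04/1.7200)·0.5000 = 0.0116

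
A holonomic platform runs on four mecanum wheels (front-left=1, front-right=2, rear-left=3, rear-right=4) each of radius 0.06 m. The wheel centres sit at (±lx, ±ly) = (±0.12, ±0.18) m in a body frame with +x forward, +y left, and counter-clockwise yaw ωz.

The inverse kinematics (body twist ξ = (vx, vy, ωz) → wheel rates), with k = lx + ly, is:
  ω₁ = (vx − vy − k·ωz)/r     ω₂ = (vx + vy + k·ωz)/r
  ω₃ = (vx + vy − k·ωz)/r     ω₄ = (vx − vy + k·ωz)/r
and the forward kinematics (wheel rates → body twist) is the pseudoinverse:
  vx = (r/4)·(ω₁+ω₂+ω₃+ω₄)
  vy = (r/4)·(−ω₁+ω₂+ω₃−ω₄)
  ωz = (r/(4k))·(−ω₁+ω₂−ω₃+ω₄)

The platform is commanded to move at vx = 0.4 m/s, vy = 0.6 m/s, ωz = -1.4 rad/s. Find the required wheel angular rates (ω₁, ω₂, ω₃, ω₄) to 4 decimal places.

(3.6667, 9.6667, 23.6667, -10.3333)

k = lx + ly = 0.12 + 0.18 = 0.3000;  k·ωz = 0.3000·-1.4 = -0.4200
ω₁ (FL) = (vx − vy − k·ωz)/r = 0.2200/0.06 = 3.6667
ω₂ (FR) = (vx + vy + k·ωz)/r = 0.5800/0.06 = 9.6667
ω₃ (RL) = (vx + vy − k·ωz)/r = 1.4200/0.06 = 23.6667
ω₄ (RR) = (vx − vy + k·ωz)/r = -0.6200/0.06 = -10.3333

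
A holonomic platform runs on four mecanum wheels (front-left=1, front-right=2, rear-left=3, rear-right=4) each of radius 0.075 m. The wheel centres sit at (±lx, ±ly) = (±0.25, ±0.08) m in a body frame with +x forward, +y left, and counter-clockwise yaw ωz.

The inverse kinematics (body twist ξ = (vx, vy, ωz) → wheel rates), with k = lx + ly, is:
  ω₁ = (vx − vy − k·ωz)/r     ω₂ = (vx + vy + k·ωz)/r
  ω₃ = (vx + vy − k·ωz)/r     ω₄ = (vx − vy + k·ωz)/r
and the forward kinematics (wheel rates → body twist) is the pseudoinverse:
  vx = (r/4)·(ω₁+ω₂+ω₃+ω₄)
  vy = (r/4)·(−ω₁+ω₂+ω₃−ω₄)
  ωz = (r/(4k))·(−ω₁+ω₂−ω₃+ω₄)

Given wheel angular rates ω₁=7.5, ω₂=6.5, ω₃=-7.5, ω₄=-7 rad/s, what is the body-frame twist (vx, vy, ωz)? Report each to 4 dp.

k = lx + ly = 0.25 + 0.08 = 0.3300
ω₁+ω₂+ω₃+ω₄ = -0.5000  →  vx = (0.075/4)·-0.5000 = -0.0094
−ω₁+ω₂+ω₃−ω₄ = -1.5000  →  vy = (0.075/4)·-1.5000 = -0.0281
−ω₁+ω₂−ω₃+ω₄ = -0.5000  →  ωz = (0.075/1.3200)·-0.5000 = -0.0284

(-0.0094, -0.0281, -0.0284)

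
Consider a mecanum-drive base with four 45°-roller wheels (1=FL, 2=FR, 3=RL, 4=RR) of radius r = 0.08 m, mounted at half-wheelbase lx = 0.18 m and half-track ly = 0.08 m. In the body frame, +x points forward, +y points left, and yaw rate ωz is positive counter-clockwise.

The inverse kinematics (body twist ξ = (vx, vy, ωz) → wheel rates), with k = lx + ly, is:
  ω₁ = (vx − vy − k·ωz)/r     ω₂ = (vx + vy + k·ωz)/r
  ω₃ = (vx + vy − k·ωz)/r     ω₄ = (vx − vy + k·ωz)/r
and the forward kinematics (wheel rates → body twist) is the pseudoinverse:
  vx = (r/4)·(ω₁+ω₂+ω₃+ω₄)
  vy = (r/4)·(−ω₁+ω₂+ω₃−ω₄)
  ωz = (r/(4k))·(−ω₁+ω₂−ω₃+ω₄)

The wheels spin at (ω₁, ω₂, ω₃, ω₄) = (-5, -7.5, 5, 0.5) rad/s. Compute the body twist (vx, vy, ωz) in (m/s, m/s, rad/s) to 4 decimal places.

k = lx + ly = 0.18 + 0.08 = 0.2600
ω₁+ω₂+ω₃+ω₄ = -7.0000  →  vx = (0.08/4)·-7.0000 = -0.1400
−ω₁+ω₂+ω₃−ω₄ = 2.0000  →  vy = (0.08/4)·2.0000 = 0.0400
−ω₁+ω₂−ω₃+ω₄ = -7.0000  →  ωz = (0.08/1.0400)·-7.0000 = -0.5385

(-0.1400, 0.0400, -0.5385)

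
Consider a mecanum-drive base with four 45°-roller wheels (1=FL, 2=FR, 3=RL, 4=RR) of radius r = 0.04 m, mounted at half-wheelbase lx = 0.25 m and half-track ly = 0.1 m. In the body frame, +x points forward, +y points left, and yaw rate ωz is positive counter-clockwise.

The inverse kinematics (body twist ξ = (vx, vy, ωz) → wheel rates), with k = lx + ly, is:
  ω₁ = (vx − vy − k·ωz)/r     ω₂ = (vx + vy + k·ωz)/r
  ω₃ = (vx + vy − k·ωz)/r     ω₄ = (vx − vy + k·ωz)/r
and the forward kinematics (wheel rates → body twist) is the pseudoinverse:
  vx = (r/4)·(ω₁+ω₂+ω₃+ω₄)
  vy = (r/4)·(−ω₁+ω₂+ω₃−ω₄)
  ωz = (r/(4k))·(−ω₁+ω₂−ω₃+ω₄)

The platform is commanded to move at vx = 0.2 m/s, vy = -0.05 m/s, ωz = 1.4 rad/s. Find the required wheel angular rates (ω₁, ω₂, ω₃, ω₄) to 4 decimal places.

(-6.0000, 16.0000, -8.5000, 18.5000)

k = lx + ly = 0.25 + 0.1 = 0.3500;  k·ωz = 0.3500·1.4 = 0.4900
ω₁ (FL) = (vx − vy − k·ωz)/r = -0.2400/0.04 = -6.0000
ω₂ (FR) = (vx + vy + k·ωz)/r = 0.6400/0.04 = 16.0000
ω₃ (RL) = (vx + vy − k·ωz)/r = -0.3400/0.04 = -8.5000
ω₄ (RR) = (vx − vy + k·ωz)/r = 0.7400/0.04 = 18.5000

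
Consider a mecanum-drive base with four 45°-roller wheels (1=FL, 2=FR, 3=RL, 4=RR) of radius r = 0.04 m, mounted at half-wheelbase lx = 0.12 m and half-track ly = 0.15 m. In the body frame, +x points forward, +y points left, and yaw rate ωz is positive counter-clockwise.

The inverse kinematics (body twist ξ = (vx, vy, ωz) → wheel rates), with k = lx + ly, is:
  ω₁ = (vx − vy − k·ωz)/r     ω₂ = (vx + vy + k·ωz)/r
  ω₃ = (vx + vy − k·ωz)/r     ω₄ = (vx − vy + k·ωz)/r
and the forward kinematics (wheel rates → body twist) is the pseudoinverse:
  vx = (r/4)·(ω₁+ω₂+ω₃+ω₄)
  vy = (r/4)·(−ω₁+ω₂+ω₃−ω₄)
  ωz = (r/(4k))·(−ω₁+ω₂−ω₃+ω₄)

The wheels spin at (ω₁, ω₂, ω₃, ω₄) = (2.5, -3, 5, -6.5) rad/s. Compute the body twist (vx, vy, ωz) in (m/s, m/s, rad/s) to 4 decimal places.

k = lx + ly = 0.12 + 0.15 = 0.2700
ω₁+ω₂+ω₃+ω₄ = -2.0000  →  vx = (0.04/4)·-2.0000 = -0.0200
−ω₁+ω₂+ω₃−ω₄ = 6.0000  →  vy = (0.04/4)·6.0000 = 0.0600
−ω₁+ω₂−ω₃+ω₄ = -17.0000  →  ωz = (0.04/1.0800)·-17.0000 = -0.6296

(-0.0200, 0.0600, -0.6296)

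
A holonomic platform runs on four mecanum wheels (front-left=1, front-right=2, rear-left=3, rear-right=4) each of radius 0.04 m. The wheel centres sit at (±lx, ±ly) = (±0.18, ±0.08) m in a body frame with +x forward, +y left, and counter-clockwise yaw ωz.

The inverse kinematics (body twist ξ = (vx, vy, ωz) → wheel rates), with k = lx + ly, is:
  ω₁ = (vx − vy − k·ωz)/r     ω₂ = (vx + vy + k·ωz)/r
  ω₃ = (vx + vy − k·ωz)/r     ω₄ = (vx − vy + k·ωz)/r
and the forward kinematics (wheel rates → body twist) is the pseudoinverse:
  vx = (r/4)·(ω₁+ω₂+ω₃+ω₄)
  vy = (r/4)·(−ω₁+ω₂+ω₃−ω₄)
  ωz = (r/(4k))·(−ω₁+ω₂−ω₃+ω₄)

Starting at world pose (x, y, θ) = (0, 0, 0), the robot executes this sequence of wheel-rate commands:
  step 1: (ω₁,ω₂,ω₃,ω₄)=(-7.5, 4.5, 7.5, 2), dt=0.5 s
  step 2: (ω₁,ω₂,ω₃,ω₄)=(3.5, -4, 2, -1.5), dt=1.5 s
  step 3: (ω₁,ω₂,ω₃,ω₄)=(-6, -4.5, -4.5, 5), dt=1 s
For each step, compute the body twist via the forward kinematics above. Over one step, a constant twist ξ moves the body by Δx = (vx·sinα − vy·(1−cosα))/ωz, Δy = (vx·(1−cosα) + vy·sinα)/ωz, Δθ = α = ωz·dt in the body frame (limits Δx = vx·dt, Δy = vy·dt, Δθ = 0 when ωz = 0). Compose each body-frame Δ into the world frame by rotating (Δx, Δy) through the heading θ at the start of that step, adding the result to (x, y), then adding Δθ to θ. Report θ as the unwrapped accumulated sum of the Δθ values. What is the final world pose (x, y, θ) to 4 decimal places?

step 1: ξ=(vx,vy,ωz)=(0.0650, 0.1750, 0.2500), dt=0.5 → body Δ=(0.0270, 0.0893, 0.1250) → world pose (0.0270, 0.0893, 0.1250)
step 2: ξ=(vx,vy,ωz)=(0.0000, -0.0400, -0.4231), dt=1.5 → body Δ=(-0.0184, -0.0561, -0.6346) → world pose (0.0157, 0.0314, -0.5096)
step 3: ξ=(vx,vy,ωz)=(-0.1000, -0.0800, 0.4231), dt=1.0 → body Δ=(-0.0804, -0.0985, 0.4231) → world pose (-0.1025, -0.0154, -0.0865)

(-0.1025, -0.0154, -0.0865)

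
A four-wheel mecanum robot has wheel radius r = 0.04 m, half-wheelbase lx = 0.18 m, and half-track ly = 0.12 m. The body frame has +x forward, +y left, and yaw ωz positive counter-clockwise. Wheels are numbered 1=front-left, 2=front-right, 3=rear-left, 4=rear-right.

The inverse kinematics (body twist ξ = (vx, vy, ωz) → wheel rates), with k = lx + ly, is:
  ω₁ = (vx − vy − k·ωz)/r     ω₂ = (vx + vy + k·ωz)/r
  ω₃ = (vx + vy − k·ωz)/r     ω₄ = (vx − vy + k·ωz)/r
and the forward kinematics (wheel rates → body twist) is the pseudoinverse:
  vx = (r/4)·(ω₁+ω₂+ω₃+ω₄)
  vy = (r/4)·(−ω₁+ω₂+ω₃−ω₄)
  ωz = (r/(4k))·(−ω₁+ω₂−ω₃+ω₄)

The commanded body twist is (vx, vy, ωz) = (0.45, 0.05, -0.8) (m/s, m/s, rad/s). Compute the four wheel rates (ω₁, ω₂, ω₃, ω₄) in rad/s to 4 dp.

(16.0000, 6.5000, 18.5000, 4.0000)

k = lx + ly = 0.18 + 0.12 = 0.3000;  k·ωz = 0.3000·-0.8 = -0.2400
ω₁ (FL) = (vx − vy − k·ωz)/r = 0.6400/0.04 = 16.0000
ω₂ (FR) = (vx + vy + k·ωz)/r = 0.2600/0.04 = 6.5000
ω₃ (RL) = (vx + vy − k·ωz)/r = 0.7400/0.04 = 18.5000
ω₄ (RR) = (vx − vy + k·ωz)/r = 0.1600/0.04 = 4.0000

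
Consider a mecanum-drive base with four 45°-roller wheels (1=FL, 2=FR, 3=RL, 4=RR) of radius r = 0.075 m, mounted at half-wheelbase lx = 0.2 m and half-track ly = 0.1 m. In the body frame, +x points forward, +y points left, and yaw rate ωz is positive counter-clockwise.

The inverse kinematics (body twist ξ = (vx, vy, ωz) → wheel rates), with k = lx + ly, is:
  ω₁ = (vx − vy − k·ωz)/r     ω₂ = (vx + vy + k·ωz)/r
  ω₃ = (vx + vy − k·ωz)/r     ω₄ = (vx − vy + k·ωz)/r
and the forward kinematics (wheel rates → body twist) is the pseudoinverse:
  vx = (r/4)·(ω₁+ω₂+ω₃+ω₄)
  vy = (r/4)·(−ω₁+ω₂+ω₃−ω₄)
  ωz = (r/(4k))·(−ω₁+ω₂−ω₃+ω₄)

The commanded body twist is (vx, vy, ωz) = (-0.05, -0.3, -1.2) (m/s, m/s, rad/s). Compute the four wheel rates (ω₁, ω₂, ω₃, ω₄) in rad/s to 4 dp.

k = lx + ly = 0.2 + 0.1 = 0.3000;  k·ωz = 0.3000·-1.2 = -0.3600
ω₁ (FL) = (vx − vy − k·ωz)/r = 0.6100/0.075 = 8.1333
ω₂ (FR) = (vx + vy + k·ωz)/r = -0.7100/0.075 = -9.4667
ω₃ (RL) = (vx + vy − k·ωz)/r = 0.0100/0.075 = 0.1333
ω₄ (RR) = (vx − vy + k·ωz)/r = -0.1100/0.075 = -1.4667

(8.1333, -9.4667, 0.1333, -1.4667)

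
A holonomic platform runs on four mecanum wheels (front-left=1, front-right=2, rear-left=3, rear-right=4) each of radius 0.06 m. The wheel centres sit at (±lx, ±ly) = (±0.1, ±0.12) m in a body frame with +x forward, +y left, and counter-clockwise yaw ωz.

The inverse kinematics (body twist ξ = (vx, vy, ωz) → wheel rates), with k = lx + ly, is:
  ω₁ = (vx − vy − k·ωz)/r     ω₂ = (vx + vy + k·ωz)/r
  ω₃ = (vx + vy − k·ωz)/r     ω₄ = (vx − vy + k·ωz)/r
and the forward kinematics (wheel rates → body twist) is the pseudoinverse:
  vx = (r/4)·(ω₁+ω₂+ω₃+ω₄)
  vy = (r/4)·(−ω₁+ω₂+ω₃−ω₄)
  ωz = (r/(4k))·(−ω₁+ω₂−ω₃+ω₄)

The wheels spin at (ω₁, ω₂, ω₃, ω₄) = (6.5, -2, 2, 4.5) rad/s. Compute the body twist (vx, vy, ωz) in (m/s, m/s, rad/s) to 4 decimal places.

(0.1650, -0.1650, -0.4091)

k = lx + ly = 0.1 + 0.12 = 0.2200
ω₁+ω₂+ω₃+ω₄ = 11.0000  →  vx = (0.06/4)·11.0000 = 0.1650
−ω₁+ω₂+ω₃−ω₄ = -11.0000  →  vy = (0.06/4)·-11.0000 = -0.1650
−ω₁+ω₂−ω₃+ω₄ = -6.0000  →  ωz = (0.06/0.8800)·-6.0000 = -0.4091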